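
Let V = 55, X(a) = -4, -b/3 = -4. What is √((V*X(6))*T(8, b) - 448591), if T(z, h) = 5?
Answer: I*√449691 ≈ 670.59*I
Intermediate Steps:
b = 12 (b = -3*(-4) = 12)
√((V*X(6))*T(8, b) - 448591) = √((55*(-4))*5 - 448591) = √(-220*5 - 448591) = √(-1100 - 448591) = √(-449691) = I*√449691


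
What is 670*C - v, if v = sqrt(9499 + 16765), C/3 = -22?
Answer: -44220 - 14*sqrt(134) ≈ -44382.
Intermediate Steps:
C = -66 (C = 3*(-22) = -66)
v = 14*sqrt(134) (v = sqrt(26264) = 14*sqrt(134) ≈ 162.06)
670*C - v = 670*(-66) - 14*sqrt(134) = -44220 - 14*sqrt(134)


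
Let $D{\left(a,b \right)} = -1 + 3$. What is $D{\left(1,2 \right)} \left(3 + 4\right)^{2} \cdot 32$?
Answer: $3136$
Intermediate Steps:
$D{\left(a,b \right)} = 2$
$D{\left(1,2 \right)} \left(3 + 4\right)^{2} \cdot 32 = 2 \left(3 + 4\right)^{2} \cdot 32 = 2 \cdot 7^{2} \cdot 32 = 2 \cdot 49 \cdot 32 = 98 \cdot 32 = 3136$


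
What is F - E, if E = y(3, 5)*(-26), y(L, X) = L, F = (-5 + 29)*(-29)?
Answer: -618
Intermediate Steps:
F = -696 (F = 24*(-29) = -696)
E = -78 (E = 3*(-26) = -78)
F - E = -696 - 1*(-78) = -696 + 78 = -618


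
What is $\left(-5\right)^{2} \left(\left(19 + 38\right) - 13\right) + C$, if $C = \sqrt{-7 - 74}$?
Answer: $1100 + 9 i \approx 1100.0 + 9.0 i$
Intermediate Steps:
$C = 9 i$ ($C = \sqrt{-81} = 9 i \approx 9.0 i$)
$\left(-5\right)^{2} \left(\left(19 + 38\right) - 13\right) + C = \left(-5\right)^{2} \left(\left(19 + 38\right) - 13\right) + 9 i = 25 \left(57 - 13\right) + 9 i = 25 \cdot 44 + 9 i = 1100 + 9 i$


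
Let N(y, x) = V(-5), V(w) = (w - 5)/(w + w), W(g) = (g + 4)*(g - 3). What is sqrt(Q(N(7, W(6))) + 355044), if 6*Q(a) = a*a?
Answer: sqrt(12781590)/6 ≈ 595.86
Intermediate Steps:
W(g) = (-3 + g)*(4 + g) (W(g) = (4 + g)*(-3 + g) = (-3 + g)*(4 + g))
V(w) = (-5 + w)/(2*w) (V(w) = (-5 + w)/((2*w)) = (-5 + w)*(1/(2*w)) = (-5 + w)/(2*w))
N(y, x) = 1 (N(y, x) = (1/2)*(-5 - 5)/(-5) = (1/2)*(-1/5)*(-10) = 1)
Q(a) = a**2/6 (Q(a) = (a*a)/6 = a**2/6)
sqrt(Q(N(7, W(6))) + 355044) = sqrt((1/6)*1**2 + 355044) = sqrt((1/6)*1 + 355044) = sqrt(1/6 + 355044) = sqrt(2130265/6) = sqrt(12781590)/6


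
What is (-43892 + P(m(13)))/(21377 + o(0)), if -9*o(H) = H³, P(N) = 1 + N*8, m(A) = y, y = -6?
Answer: -43939/21377 ≈ -2.0554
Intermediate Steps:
m(A) = -6
P(N) = 1 + 8*N
o(H) = -H³/9
(-43892 + P(m(13)))/(21377 + o(0)) = (-43892 + (1 + 8*(-6)))/(21377 - ⅑*0³) = (-43892 + (1 - 48))/(21377 - ⅑*0) = (-43892 - 47)/(21377 + 0) = -43939/21377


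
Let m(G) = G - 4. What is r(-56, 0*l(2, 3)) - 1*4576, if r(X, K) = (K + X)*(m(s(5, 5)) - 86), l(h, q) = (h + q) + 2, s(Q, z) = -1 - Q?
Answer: 800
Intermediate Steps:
l(h, q) = 2 + h + q
m(G) = -4 + G
r(X, K) = -96*K - 96*X (r(X, K) = (K + X)*((-4 + (-1 - 1*5)) - 86) = (K + X)*((-4 + (-1 - 5)) - 86) = (K + X)*((-4 - 6) - 86) = (K + X)*(-10 - 86) = (K + X)*(-96) = -96*K - 96*X)
r(-56, 0*l(2, 3)) - 1*4576 = (-0*(2 + 2 + 3) - 96*(-56)) - 1*4576 = (-0*7 + 5376) - 4576 = (-96*0 + 5376) - 4576 = (0 + 5376) - 4576 = 5376 - 4576 = 800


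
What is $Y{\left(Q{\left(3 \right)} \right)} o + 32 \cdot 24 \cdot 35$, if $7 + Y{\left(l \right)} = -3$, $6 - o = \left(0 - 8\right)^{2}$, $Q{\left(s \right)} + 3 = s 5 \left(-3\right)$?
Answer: $27460$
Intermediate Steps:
$Q{\left(s \right)} = -3 - 15 s$ ($Q{\left(s \right)} = -3 + s 5 \left(-3\right) = -3 + 5 s \left(-3\right) = -3 - 15 s$)
$o = -58$ ($o = 6 - \left(0 - 8\right)^{2} = 6 - \left(-8\right)^{2} = 6 - 64 = -58$)
$Y{\left(l \right)} = -10$ ($Y{\left(l \right)} = -7 - 3 = -10$)
$Y{\left(Q{\left(3 \right)} \right)} o + 32 \cdot 24 \cdot 35 = \left(-10\right) \left(-58\right) + 32 \cdot 24 \cdot 35 = 580 + 768 \cdot 35 = 580 + 26880 = 27460$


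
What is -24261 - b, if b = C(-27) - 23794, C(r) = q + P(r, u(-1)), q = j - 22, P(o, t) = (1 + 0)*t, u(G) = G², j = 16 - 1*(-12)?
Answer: -474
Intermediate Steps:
j = 28 (j = 16 + 12 = 28)
P(o, t) = t (P(o, t) = 1*t = t)
q = 6 (q = 28 - 22 = 6)
C(r) = 7 (C(r) = 6 + (-1)² = 6 + 1 = 7)
b = -23787 (b = 7 - 23794 = -23787)
-24261 - b = -24261 - 1*(-23787) = -24261 + 23787 = -474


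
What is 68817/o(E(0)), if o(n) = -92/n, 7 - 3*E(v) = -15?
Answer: -252329/46 ≈ -5485.4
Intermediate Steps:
E(v) = 22/3 (E(v) = 7/3 - ⅓*(-15) = 7/3 + 5 = 22/3)
68817/o(E(0)) = 68817/((-92/22/3)) = 68817/((-92*3/22)) = 68817/(-138/11) = 68817*(-11/138) = -252329/46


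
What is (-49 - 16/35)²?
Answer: 2996361/1225 ≈ 2446.0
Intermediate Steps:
(-49 - 16/35)² = (-1731/35)² = 2996361/1225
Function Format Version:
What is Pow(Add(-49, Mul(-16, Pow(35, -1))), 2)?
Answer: Rational(2996361, 1225) ≈ 2446.0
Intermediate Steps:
Pow(Add(-49, Mul(-16, Pow(35, -1))), 2) = Pow(Add(-49, Mul(-16, Rational(1, 35))), 2) = Pow(Add(-49, Rational(-16, 35)), 2) = Pow(Rational(-1731, 35), 2) = Rational(2996361, 1225)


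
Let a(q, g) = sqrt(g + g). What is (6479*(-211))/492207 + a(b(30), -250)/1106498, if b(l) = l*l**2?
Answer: -1367069/492207 + 5*I*sqrt(5)/553249 ≈ -2.7774 + 2.0209e-5*I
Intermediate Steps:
b(l) = l**3
a(q, g) = sqrt(2)*sqrt(g) (a(q, g) = sqrt(2*g) = sqrt(2)*sqrt(g))
(6479*(-211))/492207 + a(b(30), -250)/1106498 = (6479*(-211))/492207 + (sqrt(2)*sqrt(-250))/1106498 = -1367069*1/492207 + (sqrt(2)*(5*I*sqrt(10)))*(1/1106498) = -1367069/492207 + (10*I*sqrt(5))*(1/1106498) = -1367069/492207 + 5*I*sqrt(5)/553249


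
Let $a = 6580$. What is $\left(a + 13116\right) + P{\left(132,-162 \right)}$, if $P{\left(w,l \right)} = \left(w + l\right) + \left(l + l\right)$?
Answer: $19342$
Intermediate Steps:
$P{\left(w,l \right)} = w + 3 l$ ($P{\left(w,l \right)} = \left(l + w\right) + 2 l = w + 3 l$)
$\left(a + 13116\right) + P{\left(132,-162 \right)} = \left(6580 + 13116\right) + \left(132 + 3 \left(-162\right)\right) = 19696 + \left(132 - 486\right) = 19696 - 354 = 19342$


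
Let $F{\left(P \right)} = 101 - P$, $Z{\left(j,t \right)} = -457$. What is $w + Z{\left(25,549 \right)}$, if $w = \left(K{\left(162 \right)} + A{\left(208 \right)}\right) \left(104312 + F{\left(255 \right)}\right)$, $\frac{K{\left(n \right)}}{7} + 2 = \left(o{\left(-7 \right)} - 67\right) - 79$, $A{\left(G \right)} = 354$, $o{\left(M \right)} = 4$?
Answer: $-68119789$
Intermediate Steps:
$K{\left(n \right)} = -1008$ ($K{\left(n \right)} = -14 + 7 \left(\left(4 - 67\right) - 79\right) = -14 + 7 \left(-63 - 79\right) = -14 + 7 \left(-142\right) = -14 - 994 = -1008$)
$w = -68119332$ ($w = \left(-1008 + 354\right) \left(104312 + \left(101 - 255\right)\right) = - 654 \left(104312 + \left(101 - 255\right)\right) = - 654 \left(104312 - 154\right) = \left(-654\right) 104158 = -68119332$)
$w + Z{\left(25,549 \right)} = -68119332 - 457 = -68119789$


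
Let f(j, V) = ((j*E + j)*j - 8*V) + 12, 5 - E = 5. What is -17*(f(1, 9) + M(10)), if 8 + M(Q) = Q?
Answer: 969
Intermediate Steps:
E = 0 (E = 5 - 1*5 = 5 - 5 = 0)
f(j, V) = 12 + j² - 8*V (f(j, V) = ((j*0 + j)*j - 8*V) + 12 = ((0 + j)*j - 8*V) + 12 = (j*j - 8*V) + 12 = (j² - 8*V) + 12 = 12 + j² - 8*V)
M(Q) = -8 + Q
-17*(f(1, 9) + M(10)) = -17*((12 + 1² - 8*9) + (-8 + 10)) = -17*((12 + 1 - 72) + 2) = -17*(-59 + 2) = -17*(-57) = 969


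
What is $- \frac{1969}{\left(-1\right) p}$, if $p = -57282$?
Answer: $- \frac{1969}{57282} \approx -0.034374$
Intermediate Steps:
$- \frac{1969}{\left(-1\right) p} = - \frac{1969}{\left(-1\right) \left(-57282\right)} = - \frac{1969}{57282}$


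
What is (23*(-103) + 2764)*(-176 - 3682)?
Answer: -1523910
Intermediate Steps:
(23*(-103) + 2764)*(-176 - 3682) = (-2369 + 2764)*(-3858) = 395*(-3858) = -1523910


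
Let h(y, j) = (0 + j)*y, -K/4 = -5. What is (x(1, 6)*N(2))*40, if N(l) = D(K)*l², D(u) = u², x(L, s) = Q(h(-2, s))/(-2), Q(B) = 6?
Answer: -192000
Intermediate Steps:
K = 20 (K = -4*(-5) = 20)
h(y, j) = j*y
x(L, s) = -3 (x(L, s) = 6/(-2) = 6*(-½) = -3)
N(l) = 400*l² (N(l) = 20²*l² = 400*l²)
(x(1, 6)*N(2))*40 = -1200*2²*40 = -1200*4*40 = -3*1600*40 = -4800*40 = -192000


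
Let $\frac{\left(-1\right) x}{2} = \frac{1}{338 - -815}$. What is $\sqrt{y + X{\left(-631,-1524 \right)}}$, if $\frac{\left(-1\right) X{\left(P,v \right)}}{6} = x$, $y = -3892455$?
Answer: $\frac{i \sqrt{5174664695259}}{1153} \approx 1972.9 i$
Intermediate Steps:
$x = - \frac{2}{1153}$ ($x = - \frac{2}{338 - -815} = - \frac{2}{338 + 815} = - \frac{2}{1153} \approx -0.0017346$)
$X{\left(P,v \right)} = \frac{12}{1153}$ ($X{\left(P,v \right)} = \left(-6\right) \left(- \frac{2}{1153}\right) = \frac{12}{1153}$)
$\sqrt{y + X{\left(-631,-1524 \right)}} = \sqrt{-3892455 + \frac{12}{1153}} = \sqrt{- \frac{4488000603}{1153}} = \frac{i \sqrt{5174664695259}}{1153}$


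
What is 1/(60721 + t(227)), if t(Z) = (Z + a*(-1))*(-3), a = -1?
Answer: 1/60037 ≈ 1.6656e-5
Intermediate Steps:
t(Z) = -3 - 3*Z (t(Z) = (Z - 1*(-1))*(-3) = (Z + 1)*(-3) = (1 + Z)*(-3) = -3 - 3*Z)
1/(60721 + t(227)) = 1/(60721 + (-3 - 3*227)) = 1/(60721 + (-3 - 681)) = 1/(60721 - 684) = 1/60037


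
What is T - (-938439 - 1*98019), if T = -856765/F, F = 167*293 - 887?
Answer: 49794731387/48044 ≈ 1.0364e+6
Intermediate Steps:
F = 48044 (F = 48931 - 887 = 48044)
T = -856765/48044 ≈ -17.833
T - (-938439 - 1*98019) = -856765/48044 - (-938439 - 1*98019) = -856765/48044 - (-938439 - 98019) = -856765/48044 - 1*(-1036458) = -856765/48044 + 1036458 = 49794731387/48044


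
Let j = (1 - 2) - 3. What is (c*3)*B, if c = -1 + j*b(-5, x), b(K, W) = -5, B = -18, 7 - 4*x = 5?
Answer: -1026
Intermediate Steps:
x = ½ (x = 7/4 - ¼*5 = 7/4 - 5/4 = ½ ≈ 0.50000)
j = -4 (j = -1 - 3 = -4)
c = 19 (c = -1 - 4*(-5) = -1 + 20 = 19)
(c*3)*B = (19*3)*(-18) = 57*(-18) = -1026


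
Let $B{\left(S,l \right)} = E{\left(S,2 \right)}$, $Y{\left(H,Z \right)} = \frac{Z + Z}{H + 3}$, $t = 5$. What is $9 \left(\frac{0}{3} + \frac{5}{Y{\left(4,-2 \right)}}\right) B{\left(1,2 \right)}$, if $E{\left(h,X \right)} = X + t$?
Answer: $- \frac{2205}{4} \approx -551.25$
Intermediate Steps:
$E{\left(h,X \right)} = 5 + X$ ($E{\left(h,X \right)} = X + 5 = 5 + X$)
$Y{\left(H,Z \right)} = \frac{2 Z}{3 + H}$
$B{\left(S,l \right)} = 7$ ($B{\left(S,l \right)} = 5 + 2 = 7$)
$9 \left(\frac{0}{3} + \frac{5}{Y{\left(4,-2 \right)}}\right) B{\left(1,2 \right)} = 9 \left(\frac{0}{3} + \frac{5}{2 \left(-2\right) \frac{1}{3 + 4}}\right) 7 = 9 \left(0 \cdot \frac{1}{3} + \frac{5}{2 \left(-2\right) \frac{1}{7}}\right) 7 = 9 \left(0 + \frac{5}{2 \left(-2\right) \frac{1}{7}}\right) 7 = 9 \left(0 + \frac{5}{- \frac{4}{7}}\right) 7 = 9 \left(0 + 5 \left(- \frac{7}{4}\right)\right) 7 = 9 \left(0 - \frac{35}{4}\right) 7 = 9 \left(- \frac{35}{4}\right) 7 = \left(- \frac{315}{4}\right) 7 = - \frac{2205}{4}$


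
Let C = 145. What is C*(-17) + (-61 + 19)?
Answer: -2507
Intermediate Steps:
C*(-17) + (-61 + 19) = 145*(-17) + (-61 + 19) = -2465 - 42 = -2507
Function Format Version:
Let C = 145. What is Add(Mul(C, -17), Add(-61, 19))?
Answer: -2507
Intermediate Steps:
Add(Mul(C, -17), Add(-61, 19)) = Add(Mul(145, -17), Add(-61, 19)) = Add(-2465, -42) = -2507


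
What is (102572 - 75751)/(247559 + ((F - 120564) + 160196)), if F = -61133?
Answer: 26821/226058 ≈ 0.11865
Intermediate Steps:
(102572 - 75751)/(247559 + ((F - 120564) + 160196)) = (102572 - 75751)/(247559 + ((-61133 - 120564) + 160196)) = 26821/(247559 + (-181697 + 160196)) = 26821/(247559 - 21501) = 26821/226058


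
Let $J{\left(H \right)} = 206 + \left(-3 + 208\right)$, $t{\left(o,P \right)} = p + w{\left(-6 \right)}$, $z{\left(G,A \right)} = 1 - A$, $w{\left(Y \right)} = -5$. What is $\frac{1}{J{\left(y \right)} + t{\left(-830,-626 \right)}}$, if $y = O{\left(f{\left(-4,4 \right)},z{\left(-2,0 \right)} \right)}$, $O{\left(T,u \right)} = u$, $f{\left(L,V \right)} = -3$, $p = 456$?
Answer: $\frac{1}{862} \approx 0.0011601$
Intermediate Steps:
$y = 1$ ($y = 1 - 0 = 1 + 0 = 1$)
$t{\left(o,P \right)} = 451$ ($t{\left(o,P \right)} = 456 - 5 = 451$)
$J{\left(H \right)} = 411$ ($J{\left(H \right)} = 206 + 205 = 411$)
$\frac{1}{J{\left(y \right)} + t{\left(-830,-626 \right)}} = \frac{1}{411 + 451} = \frac{1}{862}$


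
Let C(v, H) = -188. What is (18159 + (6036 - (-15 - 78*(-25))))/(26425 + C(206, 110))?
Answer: 22260/26237 ≈ 0.84842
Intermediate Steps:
(18159 + (6036 - (-15 - 78*(-25))))/(26425 + C(206, 110)) = (18159 + (6036 - (-15 - 78*(-25))))/(26425 - 188) = (18159 + (6036 - (-15 + 1950)))/26237 = (18159 + (6036 - 1*1935))*(1/26237) = (18159 + (6036 - 1935))*(1/26237) = (18159 + 4101)*(1/26237) = 22260*(1/26237) = 22260/26237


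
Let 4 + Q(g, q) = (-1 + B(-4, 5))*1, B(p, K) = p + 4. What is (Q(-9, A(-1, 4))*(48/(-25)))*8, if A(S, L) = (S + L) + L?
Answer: 384/5 ≈ 76.800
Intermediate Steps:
B(p, K) = 4 + p
A(S, L) = S + 2*L (A(S, L) = (L + S) + L = S + 2*L)
Q(g, q) = -5 (Q(g, q) = -4 + (-1 + (4 - 4))*1 = -4 + (-1 + 0)*1 = -4 - 1*1 = -4 - 1 = -5)
(Q(-9, A(-1, 4))*(48/(-25)))*8 = -240/(-25)*8 = -240*(-1)/25*8 = -5*(-48/25)*8 = (48/5)*8 = 384/5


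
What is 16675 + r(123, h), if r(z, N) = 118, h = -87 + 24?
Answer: 16793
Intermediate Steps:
h = -63
16675 + r(123, h) = 16675 + 118 = 16793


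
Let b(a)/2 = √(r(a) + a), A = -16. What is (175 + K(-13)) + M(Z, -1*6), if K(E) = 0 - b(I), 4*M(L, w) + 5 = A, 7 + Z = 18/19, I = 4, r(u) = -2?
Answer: 679/4 - 2*√2 ≈ 166.92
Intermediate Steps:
Z = -115/19 (Z = -7 + 18/19 = -115/19 ≈ -6.0526)
b(a) = 2*√(-2 + a)
M(L, w) = -21/4 (M(L, w) = -5/4 + (¼)*(-16) = -5/4 - 4 = -21/4)
K(E) = -2*√2 (K(E) = 0 - 2*√(-2 + 4) = 0 - 2*√2 = -2*√2)
(175 + K(-13)) + M(Z, -1*6) = (175 - 2*√2) - 21/4 = 679/4 - 2*√2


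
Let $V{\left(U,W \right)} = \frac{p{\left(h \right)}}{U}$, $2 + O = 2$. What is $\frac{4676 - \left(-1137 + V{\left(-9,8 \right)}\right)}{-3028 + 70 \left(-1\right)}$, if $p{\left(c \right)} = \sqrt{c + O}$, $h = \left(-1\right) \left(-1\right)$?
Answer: $- \frac{26159}{13941} \approx -1.8764$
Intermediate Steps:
$O = 0$ ($O = -2 + 2 = 0$)
$h = 1$
$p{\left(c \right)} = \sqrt{c}$ ($p{\left(c \right)} = \sqrt{c + 0} = \sqrt{c}$)
$V{\left(U,W \right)} = \frac{1}{U}$ ($V{\left(U,W \right)} = \frac{\sqrt{1}}{U} = 1 \frac{1}{U} = \frac{1}{U}$)
$\frac{4676 - \left(-1137 + V{\left(-9,8 \right)}\right)}{-3028 + 70 \left(-1\right)} = \frac{4676 + \left(1137 - \frac{1}{-9}\right)}{-3028 + 70 \left(-1\right)} = \frac{4676 + \left(1137 - - \frac{1}{9}\right)}{-3028 - 70} = \frac{4676 + \left(1137 + \frac{1}{9}\right)}{-3098} = \left(4676 + \frac{10234}{9}\right) \left(- \frac{1}{3098}\right) = \frac{52318}{9} \left(- \frac{1}{3098}\right) = - \frac{26159}{13941}$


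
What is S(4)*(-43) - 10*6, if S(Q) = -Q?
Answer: 112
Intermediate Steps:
S(4)*(-43) - 10*6 = -1*4*(-43) - 10*6 = -4*(-43) - 60 = 172 - 60 = 112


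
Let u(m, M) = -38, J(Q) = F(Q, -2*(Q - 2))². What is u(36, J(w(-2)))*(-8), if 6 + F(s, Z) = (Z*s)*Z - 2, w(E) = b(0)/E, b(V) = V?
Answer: 304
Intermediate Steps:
w(E) = 0 (w(E) = 0/E = 0)
F(s, Z) = -8 + s*Z² (F(s, Z) = -6 + ((Z*s)*Z - 2) = -6 + (s*Z² - 2) = -6 + (-2 + s*Z²) = -8 + s*Z²)
J(Q) = (-8 + Q*(4 - 2*Q)²)² (J(Q) = (-8 + Q*(-2*(Q - 2))²)² = (-8 + Q*(-2*(-2 + Q))²)² = (-8 + Q*(4 - 2*Q)²)²)
u(36, J(w(-2)))*(-8) = -38*(-8) = 304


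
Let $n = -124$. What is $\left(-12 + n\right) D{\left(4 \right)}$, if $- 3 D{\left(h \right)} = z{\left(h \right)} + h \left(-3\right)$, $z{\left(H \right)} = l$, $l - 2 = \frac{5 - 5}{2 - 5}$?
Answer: $- \frac{1360}{3} \approx -453.33$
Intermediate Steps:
$l = 2$ ($l = 2 + \frac{5 - 5}{2 - 5} = 2 + \frac{0}{-3} = 2 + 0 \left(- \frac{1}{3}\right) = 2 + 0 = 2$)
$z{\left(H \right)} = 2$
$D{\left(h \right)} = - \frac{2}{3} + h$ ($D{\left(h \right)} = - \frac{2 + h \left(-3\right)}{3} = - \frac{2 - 3 h}{3} = - \frac{2}{3} + h$)
$\left(-12 + n\right) D{\left(4 \right)} = \left(-12 - 124\right) \left(- \frac{2}{3} + 4\right) = \left(-136\right) \frac{10}{3} = - \frac{1360}{3}$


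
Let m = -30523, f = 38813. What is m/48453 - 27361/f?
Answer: -2510411732/1880606289 ≈ -1.3349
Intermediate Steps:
m/48453 - 27361/f = -30523/48453 - 27361/38813 = -2510411732/1880606289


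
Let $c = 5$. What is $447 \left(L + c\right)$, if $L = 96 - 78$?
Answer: $10281$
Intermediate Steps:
$L = 18$
$447 \left(L + c\right) = 447 \left(18 + 5\right) = 447 \cdot 23 = 10281$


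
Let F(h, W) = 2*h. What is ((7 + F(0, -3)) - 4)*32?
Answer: 96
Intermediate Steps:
((7 + F(0, -3)) - 4)*32 = ((7 + 2*0) - 4)*32 = ((7 + 0) - 4)*32 = (7 - 4)*32 = 3*32 = 96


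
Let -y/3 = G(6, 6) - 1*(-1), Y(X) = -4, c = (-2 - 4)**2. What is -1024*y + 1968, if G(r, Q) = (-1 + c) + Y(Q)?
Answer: 100272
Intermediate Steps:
c = 36 (c = (-6)**2 = 36)
G(r, Q) = 31 (G(r, Q) = (-1 + 36) - 4 = 35 - 4 = 31)
y = -96 (y = -3*(31 - 1*(-1)) = -3*(31 + 1) = -3*32 = -96)
-1024*y + 1968 = -1024*(-96) + 1968 = 98304 + 1968 = 100272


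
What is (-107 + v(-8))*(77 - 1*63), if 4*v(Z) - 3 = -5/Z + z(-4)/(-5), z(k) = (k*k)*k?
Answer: -115241/80 ≈ -1440.5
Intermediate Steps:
z(k) = k³ (z(k) = k²*k = k³)
v(Z) = 79/20 - 5/(4*Z) (v(Z) = ¾ + (-5/Z + (-4)³/(-5))/4 = ¾ + (-5/Z - 64*(-⅕))/4 = ¾ + (-5/Z + 64/5)/4 = ¾ + (64/5 - 5/Z)/4 = ¾ + (16/5 - 5/(4*Z)) = 79/20 - 5/(4*Z))
(-107 + v(-8))*(77 - 1*63) = (-107 + (1/20)*(-25 + 79*(-8))/(-8))*(77 - 1*63) = (-107 + (1/20)*(-⅛)*(-25 - 632))*(77 - 63) = (-107 + (1/20)*(-⅛)*(-657))*14 = (-107 + 657/160)*14 = -16463/160*14 = -115241/80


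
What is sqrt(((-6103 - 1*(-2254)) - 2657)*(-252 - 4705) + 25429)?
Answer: sqrt(32275671) ≈ 5681.2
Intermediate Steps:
sqrt(((-6103 - 1*(-2254)) - 2657)*(-252 - 4705) + 25429) = sqrt(((-6103 + 2254) - 2657)*(-4957) + 25429) = sqrt((-3849 - 2657)*(-4957) + 25429) = sqrt(-6506*(-4957) + 25429) = sqrt(32250242 + 25429) = sqrt(32275671)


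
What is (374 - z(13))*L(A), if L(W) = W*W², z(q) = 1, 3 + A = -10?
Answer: -819481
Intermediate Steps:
A = -13 (A = -3 - 10 = -13)
L(W) = W³
(374 - z(13))*L(A) = (374 - 1*1)*(-13)³ = (374 - 1)*(-2197) = 373*(-2197) = -819481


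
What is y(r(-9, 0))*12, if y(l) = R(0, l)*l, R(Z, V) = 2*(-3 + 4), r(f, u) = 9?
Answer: 216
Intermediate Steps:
R(Z, V) = 2 (R(Z, V) = 2*1 = 2)
y(l) = 2*l
y(r(-9, 0))*12 = (2*9)*12 = 18*12 = 216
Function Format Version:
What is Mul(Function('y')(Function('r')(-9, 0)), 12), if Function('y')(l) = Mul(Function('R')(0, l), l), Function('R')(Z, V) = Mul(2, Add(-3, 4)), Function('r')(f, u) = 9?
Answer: 216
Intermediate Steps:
Function('R')(Z, V) = 2 (Function('R')(Z, V) = Mul(2, 1) = 2)
Function('y')(l) = Mul(2, l)
Mul(Function('y')(Function('r')(-9, 0)), 12) = Mul(Mul(2, 9), 12) = Mul(18, 12) = 216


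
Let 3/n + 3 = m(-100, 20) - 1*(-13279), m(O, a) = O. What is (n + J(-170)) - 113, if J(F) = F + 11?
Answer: -1194623/4392 ≈ -272.00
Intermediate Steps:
J(F) = 11 + F
n = 1/4392 (n = 3/(-3 + (-100 - 1*(-13279))) = 3/(-3 + (-100 + 13279)) = 3/(-3 + 13179) = 3/13176 = 3*(1/13176) = 1/4392 ≈ 0.00022769)
(n + J(-170)) - 113 = (1/4392 + (11 - 170)) - 113 = (1/4392 - 159) - 113 = -698327/4392 - 113 = -1194623/4392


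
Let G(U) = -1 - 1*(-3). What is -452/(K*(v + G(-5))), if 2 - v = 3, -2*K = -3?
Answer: -904/3 ≈ -301.33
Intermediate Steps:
K = 3/2 (K = -½*(-3) = 3/2 ≈ 1.5000)
v = -1 (v = 2 - 1*3 = 2 - 3 = -1)
G(U) = 2 (G(U) = -1 + 3 = 2)
-452/(K*(v + G(-5))) = -452/(3*(-1 + 2)/2) = -452/((3/2)*1) = -452/(3/2) = (⅔)*(-452) = -904/3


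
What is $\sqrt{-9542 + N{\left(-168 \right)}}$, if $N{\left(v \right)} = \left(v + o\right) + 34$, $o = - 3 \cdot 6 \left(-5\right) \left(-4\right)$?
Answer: $2 i \sqrt{2509} \approx 100.18 i$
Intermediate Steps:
$o = -360$ ($o = - 3 \left(\left(-30\right) \left(-4\right)\right) = \left(-3\right) 120 = -360$)
$N{\left(v \right)} = -326 + v$ ($N{\left(v \right)} = \left(v - 360\right) + 34 = \left(-360 + v\right) + 34 = -326 + v$)
$\sqrt{-9542 + N{\left(-168 \right)}} = \sqrt{-9542 - 494} = \sqrt{-10036} = 2 i \sqrt{2509}$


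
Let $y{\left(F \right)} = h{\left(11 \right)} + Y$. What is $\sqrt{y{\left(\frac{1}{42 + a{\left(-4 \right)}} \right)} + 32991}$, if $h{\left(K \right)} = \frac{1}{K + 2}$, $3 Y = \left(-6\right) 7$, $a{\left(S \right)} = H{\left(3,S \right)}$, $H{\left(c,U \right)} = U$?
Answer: $\frac{\sqrt{5573126}}{13} \approx 181.6$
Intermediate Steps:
$a{\left(S \right)} = S$
$Y = -14$ ($Y = \frac{\left(-6\right) 7}{3} = \frac{1}{3} \left(-42\right) = -14$)
$h{\left(K \right)} = \frac{1}{2 + K}$
$y{\left(F \right)} = - \frac{181}{13}$ ($y{\left(F \right)} = \frac{1}{2 + 11} - 14 = \frac{1}{13} - 14 = - \frac{181}{13}$)
$\sqrt{y{\left(\frac{1}{42 + a{\left(-4 \right)}} \right)} + 32991} = \sqrt{- \frac{181}{13} + 32991} = \sqrt{\frac{428702}{13}} = \frac{\sqrt{5573126}}{13}$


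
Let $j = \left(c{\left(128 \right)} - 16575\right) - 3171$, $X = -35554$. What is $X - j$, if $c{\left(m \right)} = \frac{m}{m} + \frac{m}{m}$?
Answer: $-15810$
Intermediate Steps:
$c{\left(m \right)} = 2$ ($c{\left(m \right)} = 1 + 1 = 2$)
$j = -19744$ ($j = \left(2 - 16575\right) - 3171 = -16573 - 3171 = -19744$)
$X - j = -35554 - -19744 = -35554 + 19744 = -15810$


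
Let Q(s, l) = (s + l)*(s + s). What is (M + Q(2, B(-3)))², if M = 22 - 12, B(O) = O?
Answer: 36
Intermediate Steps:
Q(s, l) = 2*s*(l + s) (Q(s, l) = (l + s)*(2*s) = 2*s*(l + s))
M = 10
(M + Q(2, B(-3)))² = (10 + 2*2*(-3 + 2))² = (10 + 2*2*(-1))² = (10 - 4)² = 6² = 36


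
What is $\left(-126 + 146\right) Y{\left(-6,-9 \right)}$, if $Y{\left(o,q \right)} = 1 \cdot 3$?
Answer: $60$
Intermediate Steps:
$Y{\left(o,q \right)} = 3$
$\left(-126 + 146\right) Y{\left(-6,-9 \right)} = \left(-126 + 146\right) 3 = 20 \cdot 3 = 60$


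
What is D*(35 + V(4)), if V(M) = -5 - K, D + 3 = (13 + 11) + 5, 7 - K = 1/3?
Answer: 1820/3 ≈ 606.67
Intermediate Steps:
K = 20/3 (K = 7 - 1/3 = 20/3 ≈ 6.6667)
D = 26 (D = -3 + ((13 + 11) + 5) = -3 + (24 + 5) = -3 + 29 = 26)
V(M) = -35/3 (V(M) = -5 - 1*20/3 = -5 - 20/3 = -35/3)
D*(35 + V(4)) = 26*(35 - 35/3) = 26*(70/3) = 1820/3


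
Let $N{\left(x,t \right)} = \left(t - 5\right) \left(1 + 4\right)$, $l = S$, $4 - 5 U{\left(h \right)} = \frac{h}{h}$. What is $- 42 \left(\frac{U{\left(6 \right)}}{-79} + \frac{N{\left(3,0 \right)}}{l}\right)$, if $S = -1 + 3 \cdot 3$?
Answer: $\frac{207879}{1580} \approx 131.57$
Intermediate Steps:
$S = 8$ ($S = -1 + 9 = 8$)
$U{\left(h \right)} = \frac{3}{5}$ ($U{\left(h \right)} = \frac{4}{5} - \frac{h \frac{1}{h}}{5} = \frac{4}{5} - \frac{1}{5} = \frac{3}{5}$)
$l = 8$
$N{\left(x,t \right)} = -25 + 5 t$ ($N{\left(x,t \right)} = \left(-5 + t\right) 5 = -25 + 5 t$)
$- 42 \left(\frac{U{\left(6 \right)}}{-79} + \frac{N{\left(3,0 \right)}}{l}\right) = - 42 \left(\frac{3}{5 \left(-79\right)} + \frac{-25 + 5 \cdot 0}{8}\right) = - 42 \left(\frac{3}{5} \left(- \frac{1}{79}\right) + \left(-25 + 0\right) \frac{1}{8}\right) = - 42 \left(- \frac{3}{395} - \frac{25}{8}\right) = \left(-42\right) \left(- \frac{9899}{3160}\right) = \frac{207879}{1580}$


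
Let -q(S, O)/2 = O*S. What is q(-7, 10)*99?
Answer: 13860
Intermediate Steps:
q(S, O) = -2*O*S
q(-7, 10)*99 = -2*10*(-7)*99 = 140*99 = 13860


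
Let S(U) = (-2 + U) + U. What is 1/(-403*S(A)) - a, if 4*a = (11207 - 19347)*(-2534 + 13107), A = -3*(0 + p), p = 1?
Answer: 69367761321/3224 ≈ 2.1516e+7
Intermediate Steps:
A = -3 (A = -3*(0 + 1) = -3*1 = -3)
S(U) = -2 + 2*U
a = -21516055 (a = ((11207 - 19347)*(-2534 + 13107))/4 = (-8140*10573)/4 = (¼)*(-86064220) = -21516055)
1/(-403*S(A)) - a = 1/(-403*(-2 + 2*(-3))) - 1*(-21516055) = 1/(-403*(-2 - 6)) + 21516055 = 1/(-403*(-8)) + 21516055 = 1/3224 + 21516055 = 69367761321/3224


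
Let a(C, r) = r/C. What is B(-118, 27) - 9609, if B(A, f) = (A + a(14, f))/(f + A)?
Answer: -941557/98 ≈ -9607.7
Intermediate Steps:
B(A, f) = (A + f/14)/(A + f) (B(A, f) = (A + f/14)/(f + A) = (A + f*(1/14))/(A + f) = (A + f/14)/(A + f))
B(-118, 27) - 9609 = (-118 + (1/14)*27)/(-118 + 27) - 9609 = (-118 + 27/14)/(-91) - 9609 = -1/91*(-1625/14) - 9609 = 125/98 - 9609 = -941557/98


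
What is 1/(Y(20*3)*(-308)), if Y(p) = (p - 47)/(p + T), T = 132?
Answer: -48/1001 ≈ -0.047952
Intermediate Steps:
Y(p) = (-47 + p)/(132 + p) (Y(p) = (p - 47)/(p + 132) = (-47 + p)/(132 + p))
1/(Y(20*3)*(-308)) = 1/(((-47 + 20*3)/(132 + 20*3))*(-308)) = -1/308/((-47 + 60)/(132 + 60)) = -1/308/(13/192) = (192/13)*(-1/308) = -48/1001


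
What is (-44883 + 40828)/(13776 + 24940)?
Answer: -4055/38716 ≈ -0.10474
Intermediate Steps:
(-44883 + 40828)/(13776 + 24940) = -4055/38716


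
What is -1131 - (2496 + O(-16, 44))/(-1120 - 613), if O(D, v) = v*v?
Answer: -1955591/1733 ≈ -1128.4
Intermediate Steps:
O(D, v) = v²
-1131 - (2496 + O(-16, 44))/(-1120 - 613) = -1131 - (2496 + 44²)/(-1120 - 613) = -1131 - (2496 + 1936)/(-1733) = -1131 - 4432*(-1)/1733 = -1131 - 1*(-4432/1733) = -1131 + 4432/1733 = -1955591/1733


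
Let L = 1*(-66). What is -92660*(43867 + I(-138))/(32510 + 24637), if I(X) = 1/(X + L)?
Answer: -207300504055/2914497 ≈ -71127.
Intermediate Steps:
L = -66
I(X) = 1/(-66 + X) (I(X) = 1/(X - 66) = 1/(-66 + X))
-92660*(43867 + I(-138))/(32510 + 24637) = -92660*(43867 + 1/(-66 - 138))/(32510 + 24637) = -92660/(57147/(43867 + 1/(-204))) = -92660/(57147/(43867 - 1/204)) = -92660/(57147/(8948867/204)) = -92660/(57147*(204/8948867)) = -92660/11657988/8948867 = -92660*8948867/11657988 = -207300504055/2914497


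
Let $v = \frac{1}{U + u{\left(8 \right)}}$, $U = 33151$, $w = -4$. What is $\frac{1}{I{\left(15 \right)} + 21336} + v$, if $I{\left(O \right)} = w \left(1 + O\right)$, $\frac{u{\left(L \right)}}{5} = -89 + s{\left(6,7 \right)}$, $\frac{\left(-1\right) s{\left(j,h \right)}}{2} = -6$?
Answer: $\frac{27019}{348499176} \approx 7.753 \cdot 10^{-5}$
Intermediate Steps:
$s{\left(j,h \right)} = 12$ ($s{\left(j,h \right)} = \left(-2\right) \left(-6\right) = 12$)
$u{\left(L \right)} = -385$ ($u{\left(L \right)} = 5 \left(-89 + 12\right) = 5 \left(-77\right) = -385$)
$I{\left(O \right)} = -4 - 4 O$ ($I{\left(O \right)} = - 4 \left(1 + O\right) = -4 - 4 O$)
$v = \frac{1}{32766}$ ($v = \frac{1}{33151 - 385} = \frac{1}{32766} \approx 3.0519 \cdot 10^{-5}$)
$\frac{1}{I{\left(15 \right)} + 21336} + v = \frac{1}{\left(-4 - 60\right) + 21336} + \frac{1}{32766} = \frac{1}{-64 + 21336} + \frac{1}{32766} = \frac{1}{21272} + \frac{1}{32766} = \frac{27019}{348499176}$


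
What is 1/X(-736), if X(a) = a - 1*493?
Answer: -1/1229 ≈ -0.00081367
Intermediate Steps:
X(a) = -493 + a (X(a) = a - 493 = -493 + a)
1/X(-736) = 1/(-493 - 736) = 1/(-1229) = -1/1229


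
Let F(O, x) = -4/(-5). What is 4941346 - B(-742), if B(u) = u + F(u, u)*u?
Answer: 24713408/5 ≈ 4.9427e+6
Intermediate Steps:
F(O, x) = ⅘ (F(O, x) = -4*(-⅕) = ⅘)
B(u) = 9*u/5 (B(u) = u + 4*u/5 = 9*u/5)
4941346 - B(-742) = 4941346 - 9*(-742)/5 = 4941346 - 1*(-6678/5) = 4941346 + 6678/5 = 24713408/5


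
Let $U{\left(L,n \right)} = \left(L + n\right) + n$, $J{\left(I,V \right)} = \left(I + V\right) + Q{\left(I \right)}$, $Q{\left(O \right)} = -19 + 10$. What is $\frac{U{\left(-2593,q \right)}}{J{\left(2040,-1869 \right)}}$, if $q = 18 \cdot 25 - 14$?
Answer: $- \frac{1721}{162} \approx -10.623$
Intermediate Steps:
$Q{\left(O \right)} = -9$
$J{\left(I,V \right)} = -9 + I + V$ ($J{\left(I,V \right)} = \left(I + V\right) - 9 = -9 + I + V$)
$q = 436$ ($q = 450 - 14 = 436$)
$U{\left(L,n \right)} = L + 2 n$
$\frac{U{\left(-2593,q \right)}}{J{\left(2040,-1869 \right)}} = \frac{-2593 + 2 \cdot 436}{-9 + 2040 - 1869} = \frac{-2593 + 872}{162} = \left(-1721\right) \frac{1}{162} = - \frac{1721}{162}$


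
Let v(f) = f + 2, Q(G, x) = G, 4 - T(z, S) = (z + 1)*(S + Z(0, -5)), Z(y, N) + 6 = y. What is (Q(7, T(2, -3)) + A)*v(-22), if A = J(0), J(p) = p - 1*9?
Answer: 40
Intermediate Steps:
Z(y, N) = -6 + y
T(z, S) = 4 - (1 + z)*(-6 + S) (T(z, S) = 4 - (z + 1)*(S + (-6 + 0)) = 4 - (1 + z)*(S - 6) = 4 - (1 + z)*(-6 + S))
J(p) = -9 + p (J(p) = p - 9 = -9 + p)
A = -9 (A = -9 + 0 = -9)
v(f) = 2 + f
(Q(7, T(2, -3)) + A)*v(-22) = (7 - 9)*(2 - 22) = -2*(-20) = 40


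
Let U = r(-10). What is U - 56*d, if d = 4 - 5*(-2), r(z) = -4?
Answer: -788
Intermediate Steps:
U = -4
d = 14 (d = 4 + 10 = 14)
U - 56*d = -4 - 56*14 = -4 - 784 = -788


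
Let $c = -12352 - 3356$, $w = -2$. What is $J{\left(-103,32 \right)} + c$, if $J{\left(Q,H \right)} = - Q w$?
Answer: $-15914$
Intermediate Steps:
$J{\left(Q,H \right)} = 2 Q$ ($J{\left(Q,H \right)} = - Q \left(-2\right) = 2 Q$)
$c = -15708$ ($c = -12352 - 3356 = -15708$)
$J{\left(-103,32 \right)} + c = 2 \left(-103\right) - 15708 = -206 - 15708 = -15914$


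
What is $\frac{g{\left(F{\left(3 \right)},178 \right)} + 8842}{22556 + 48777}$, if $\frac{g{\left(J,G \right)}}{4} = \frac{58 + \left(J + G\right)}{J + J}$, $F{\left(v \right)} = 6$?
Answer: $\frac{26768}{213999} \approx 0.12508$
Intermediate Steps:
$g{\left(J,G \right)} = \frac{2 \left(58 + G + J\right)}{J}$ ($g{\left(J,G \right)} = 4 \frac{58 + \left(J + G\right)}{J + J} = 4 \frac{58 + \left(G + J\right)}{2 J} = 4 \left(58 + G + J\right) \frac{1}{2 J} = 4 \frac{58 + G + J}{2 J} = \frac{2 \left(58 + G + J\right)}{J}$)
$\frac{g{\left(F{\left(3 \right)},178 \right)} + 8842}{22556 + 48777} = \frac{\frac{2 \left(58 + 178 + 6\right)}{6} + 8842}{22556 + 48777} = \frac{2 \cdot \frac{1}{6} \cdot 242 + 8842}{71333} = \left(\frac{242}{3} + 8842\right) \frac{1}{71333} = \frac{26768}{3} \cdot \frac{1}{71333} = \frac{26768}{213999}$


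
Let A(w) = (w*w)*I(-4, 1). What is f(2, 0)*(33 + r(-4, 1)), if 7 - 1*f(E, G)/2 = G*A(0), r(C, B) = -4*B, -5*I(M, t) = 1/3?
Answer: 406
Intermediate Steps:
I(M, t) = -1/15 (I(M, t) = -⅕/3 = -⅕*⅓ = -1/15)
A(w) = -w²/15 (A(w) = (w*w)*(-1/15) = w²*(-1/15) = -w²/15)
f(E, G) = 14 (f(E, G) = 14 - 2*G*(-1/15*0²) = 14 - 2*G*(-1/15*0) = 14 - 2*G*0 = 14 - 2*0 = 14 + 0 = 14)
f(2, 0)*(33 + r(-4, 1)) = 14*(33 - 4*1) = 14*(33 - 4) = 14*29 = 406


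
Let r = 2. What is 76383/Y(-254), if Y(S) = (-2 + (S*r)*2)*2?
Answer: -76383/2036 ≈ -37.516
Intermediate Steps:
Y(S) = -4 + 8*S (Y(S) = (-2 + (S*2)*2)*2 = (-2 + (2*S)*2)*2 = (-2 + 4*S)*2 = -4 + 8*S)
76383/Y(-254) = 76383/(-4 + 8*(-254)) = 76383/(-4 - 2032) = 76383/(-2036) = 76383*(-1/2036) = -76383/2036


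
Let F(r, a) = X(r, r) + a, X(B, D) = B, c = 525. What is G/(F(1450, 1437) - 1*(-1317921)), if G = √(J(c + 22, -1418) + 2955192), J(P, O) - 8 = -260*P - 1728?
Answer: √702813/660404 ≈ 0.0012694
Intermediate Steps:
J(P, O) = -1720 - 260*P (J(P, O) = 8 + (-260*P - 1728) = 8 + (-1728 - 260*P) = -1720 - 260*P)
F(r, a) = a + r (F(r, a) = r + a = a + r)
G = 2*√702813 (G = √((-1720 - 260*(525 + 22)) + 2955192) = √((-1720 - 260*547) + 2955192) = √((-1720 - 142220) + 2955192) = √(-143940 + 2955192) = √2811252 = 2*√702813 ≈ 1676.7)
G/(F(1450, 1437) - 1*(-1317921)) = (2*√702813)/((1437 + 1450) - 1*(-1317921)) = (2*√702813)/(2887 + 1317921) = (2*√702813)/1320808 = (2*√702813)*(1/1320808) = √702813/660404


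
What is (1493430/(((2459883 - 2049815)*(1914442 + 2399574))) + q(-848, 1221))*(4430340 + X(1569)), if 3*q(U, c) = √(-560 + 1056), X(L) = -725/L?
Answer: 1730189116755175/462603937272512 + 27804810940*√31/4707 ≈ 3.2889e+7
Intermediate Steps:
q(U, c) = 4*√31/3 (q(U, c) = √(-560 + 1056)/3 = √496/3 = (4*√31)/3 = 4*√31/3)
(1493430/(((2459883 - 2049815)*(1914442 + 2399574))) + q(-848, 1221))*(4430340 + X(1569)) = (1493430/(((2459883 - 2049815)*(1914442 + 2399574))) + 4*√31/3)*(4430340 - 725/1569) = (1493430/((410068*4314016)) + 4*√31/3)*(4430340 - 725*1/1569) = (1493430/1769039913088 + 4*√31/3)*(4430340 - 725/1569) = (1493430*(1/1769039913088) + 4*√31/3)*(6951202735/1569) = (746715/884519956544 + 4*√31/3)*(6951202735/1569) = 1730189116755175/462603937272512 + 27804810940*√31/4707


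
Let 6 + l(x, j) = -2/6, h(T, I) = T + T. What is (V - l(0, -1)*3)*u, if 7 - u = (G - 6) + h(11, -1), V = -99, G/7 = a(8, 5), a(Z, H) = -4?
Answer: -1520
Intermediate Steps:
G = -28 (G = 7*(-4) = -28)
h(T, I) = 2*T
l(x, j) = -19/3 (l(x, j) = -6 - 2/6 = -6 - 2*1/6 = -6 - 1/3 = -19/3)
u = 19 (u = 7 - ((-28 - 6) + 2*11) = 7 - (-34 + 22) = 7 - 1*(-12) = 7 + 12 = 19)
(V - l(0, -1)*3)*u = (-99 - (-19)*3/3)*19 = (-99 - 1*(-19))*19 = (-99 + 19)*19 = -80*19 = -1520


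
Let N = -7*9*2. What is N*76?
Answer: -9576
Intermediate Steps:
N = -126 (N = -63*2 = -126)
N*76 = -126*76 = -9576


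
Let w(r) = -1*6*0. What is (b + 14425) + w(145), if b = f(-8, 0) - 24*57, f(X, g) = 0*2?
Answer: 13057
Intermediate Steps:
f(X, g) = 0
w(r) = 0 (w(r) = -6*0 = 0)
b = -1368 (b = 0 - 24*57 = 0 - 1368 = -1368)
(b + 14425) + w(145) = (-1368 + 14425) + 0 = 13057 + 0 = 13057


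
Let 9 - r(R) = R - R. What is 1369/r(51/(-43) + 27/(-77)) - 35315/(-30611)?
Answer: 6032042/39357 ≈ 153.26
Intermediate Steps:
r(R) = 9 (r(R) = 9 - (R - R) = 9 - 1*0 = 9 + 0 = 9)
1369/r(51/(-43) + 27/(-77)) - 35315/(-30611) = 1369/9 - 35315/(-30611) = 1369*(⅑) - 35315*(-1/30611) = 1369/9 + 5045/4373 = 6032042/39357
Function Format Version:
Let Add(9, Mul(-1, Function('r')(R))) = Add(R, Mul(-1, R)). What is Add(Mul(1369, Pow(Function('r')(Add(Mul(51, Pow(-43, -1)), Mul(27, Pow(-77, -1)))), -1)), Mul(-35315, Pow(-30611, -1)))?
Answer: Rational(6032042, 39357) ≈ 153.26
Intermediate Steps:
Function('r')(R) = 9 (Function('r')(R) = Add(9, Mul(-1, Add(R, Mul(-1, R)))) = Add(9, Mul(-1, 0)) = Add(9, 0) = 9)
Add(Mul(1369, Pow(Function('r')(Add(Mul(51, Pow(-43, -1)), Mul(27, Pow(-77, -1)))), -1)), Mul(-35315, Pow(-30611, -1))) = Add(Mul(1369, Pow(9, -1)), Mul(-35315, Pow(-30611, -1))) = Add(Mul(1369, Rational(1, 9)), Mul(-35315, Rational(-1, 30611))) = Add(Rational(1369, 9), Rational(5045, 4373)) = Rational(6032042, 39357)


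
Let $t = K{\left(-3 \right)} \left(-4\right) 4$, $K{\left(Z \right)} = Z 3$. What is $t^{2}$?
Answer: $20736$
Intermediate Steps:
$K{\left(Z \right)} = 3 Z$
$t = 144$ ($t = 3 \left(-3\right) \left(-4\right) 4 = \left(-9\right) \left(-4\right) 4 = 36 \cdot 4 = 144$)
$t^{2} = 144^{2} = 20736$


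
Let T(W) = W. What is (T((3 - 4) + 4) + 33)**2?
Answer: 1296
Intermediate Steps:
(T((3 - 4) + 4) + 33)**2 = (((3 - 4) + 4) + 33)**2 = ((-1 + 4) + 33)**2 = (3 + 33)**2 = 36**2 = 1296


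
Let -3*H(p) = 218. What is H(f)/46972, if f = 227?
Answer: -109/70458 ≈ -0.0015470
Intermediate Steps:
H(p) = -218/3 (H(p) = -⅓*218 = -218/3)
H(f)/46972 = -218/3/46972 = -218/3*1/46972 = -109/70458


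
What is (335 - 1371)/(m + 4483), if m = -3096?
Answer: -1036/1387 ≈ -0.74694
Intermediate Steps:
(335 - 1371)/(m + 4483) = (335 - 1371)/(-3096 + 4483) = -1036/1387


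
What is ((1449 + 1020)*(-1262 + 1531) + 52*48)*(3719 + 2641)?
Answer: 4239938520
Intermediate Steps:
((1449 + 1020)*(-1262 + 1531) + 52*48)*(3719 + 2641) = (2469*269 + 2496)*6360 = (664161 + 2496)*6360 = 666657*6360 = 4239938520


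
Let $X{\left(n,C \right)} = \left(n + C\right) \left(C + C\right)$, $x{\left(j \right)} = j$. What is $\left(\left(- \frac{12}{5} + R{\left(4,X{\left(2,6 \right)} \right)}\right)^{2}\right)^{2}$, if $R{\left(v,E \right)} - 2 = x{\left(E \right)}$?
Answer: $\frac{52204938256}{625} \approx 8.3528 \cdot 10^{7}$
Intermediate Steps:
$X{\left(n,C \right)} = 2 C \left(C + n\right)$ ($X{\left(n,C \right)} = \left(C + n\right) 2 C = 2 C \left(C + n\right)$)
$R{\left(v,E \right)} = 2 + E$
$\left(\left(- \frac{12}{5} + R{\left(4,X{\left(2,6 \right)} \right)}\right)^{2}\right)^{2} = \left(\left(- \frac{12}{5} + \left(2 + 2 \cdot 6 \left(6 + 2\right)\right)\right)^{2}\right)^{2} = \left(\left(\left(-12\right) \frac{1}{5} + \left(2 + 2 \cdot 6 \cdot 8\right)\right)^{2}\right)^{2} = \left(\left(- \frac{12}{5} + \left(2 + 96\right)\right)^{2}\right)^{2} = \left(\left(- \frac{12}{5} + 98\right)^{2}\right)^{2} = \left(\left(\frac{478}{5}\right)^{2}\right)^{2} = \left(\frac{228484}{25}\right)^{2} = \frac{52204938256}{625}$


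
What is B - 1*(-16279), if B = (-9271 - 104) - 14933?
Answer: -8029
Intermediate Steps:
B = -24308 (B = -9375 - 14933 = -24308)
B - 1*(-16279) = -24308 - 1*(-16279) = -24308 + 16279 = -8029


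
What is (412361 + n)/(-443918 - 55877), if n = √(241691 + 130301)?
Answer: -412361/499795 - 2*√92998/499795 ≈ -0.82628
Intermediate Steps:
n = 2*√92998 (n = √371992 = 2*√92998 ≈ 609.91)
(412361 + n)/(-443918 - 55877) = (412361 + 2*√92998)/(-443918 - 55877) = (412361 + 2*√92998)/(-499795) = (412361 + 2*√92998)*(-1/499795) = -412361/499795 - 2*√92998/499795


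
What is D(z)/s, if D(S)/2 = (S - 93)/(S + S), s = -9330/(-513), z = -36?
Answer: 2451/12440 ≈ 0.19703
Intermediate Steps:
s = 3110/171 (s = -9330*(-1/513) = 3110/171 ≈ 18.187)
D(S) = (-93 + S)/S (D(S) = 2*((S - 93)/(S + S)) = 2*((-93 + S)/((2*S))) = 2*((-93 + S)*(1/(2*S))) = 2*((-93 + S)/(2*S)) = (-93 + S)/S)
D(z)/s = ((-93 - 36)/(-36))/(3110/171) = -1/36*(-129)*(171/3110) = (43/12)*(171/3110) = 2451/12440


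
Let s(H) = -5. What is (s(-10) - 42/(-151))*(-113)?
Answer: 80569/151 ≈ 533.57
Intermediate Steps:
(s(-10) - 42/(-151))*(-113) = (-5 - 42/(-151))*(-113) = (-5 - 42*(-1/151))*(-113) = (-5 + 42/151)*(-113) = -713/151*(-113) = 80569/151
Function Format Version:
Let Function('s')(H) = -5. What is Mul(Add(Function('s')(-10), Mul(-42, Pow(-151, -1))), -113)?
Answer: Rational(80569, 151) ≈ 533.57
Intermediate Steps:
Mul(Add(Function('s')(-10), Mul(-42, Pow(-151, -1))), -113) = Mul(Add(-5, Mul(-42, Pow(-151, -1))), -113) = Mul(Add(-5, Mul(-42, Rational(-1, 151))), -113) = Mul(Add(-5, Rational(42, 151)), -113) = Mul(Rational(-713, 151), -113) = Rational(80569, 151)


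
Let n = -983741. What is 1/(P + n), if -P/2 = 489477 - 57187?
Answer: -1/1848321 ≈ -5.4103e-7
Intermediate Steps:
P = -864580 (P = -2*(489477 - 57187) = -2*432290 = -864580)
1/(P + n) = 1/(-864580 - 983741) = 1/(-1848321) = -1/1848321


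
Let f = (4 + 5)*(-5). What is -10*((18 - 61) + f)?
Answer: 880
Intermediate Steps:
f = -45 (f = 9*(-5) = -45)
-10*((18 - 61) + f) = -10*((18 - 61) - 45) = -10*(-43 - 45) = -10*(-88) = 880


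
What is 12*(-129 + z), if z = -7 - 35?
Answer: -2052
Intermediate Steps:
z = -42
12*(-129 + z) = 12*(-129 - 42) = 12*(-171) = -2052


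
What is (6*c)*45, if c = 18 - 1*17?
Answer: 270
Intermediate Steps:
c = 1 (c = 18 - 17 = 1)
(6*c)*45 = (6*1)*45 = 6*45 = 270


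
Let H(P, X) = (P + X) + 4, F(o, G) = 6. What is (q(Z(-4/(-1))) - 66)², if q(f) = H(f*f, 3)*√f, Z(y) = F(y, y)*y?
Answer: 8161692 - 153912*√6 ≈ 7.7847e+6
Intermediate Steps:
H(P, X) = 4 + P + X
Z(y) = 6*y
q(f) = √f*(7 + f²) (q(f) = (4 + f*f + 3)*√f = (4 + f² + 3)*√f = (7 + f²)*√f = √f*(7 + f²))
(q(Z(-4/(-1))) - 66)² = (√(6*(-4/(-1)))*(7 + (6*(-4/(-1)))²) - 66)² = (√(6*(-4*(-1)))*(7 + (6*(-4*(-1)))²) - 66)² = (√(6*4)*(7 + (6*4)²) - 66)² = (√24*(7 + 24²) - 66)² = ((2*√6)*(7 + 576) - 66)² = ((2*√6)*583 - 66)² = (1166*√6 - 66)² = (-66 + 1166*√6)²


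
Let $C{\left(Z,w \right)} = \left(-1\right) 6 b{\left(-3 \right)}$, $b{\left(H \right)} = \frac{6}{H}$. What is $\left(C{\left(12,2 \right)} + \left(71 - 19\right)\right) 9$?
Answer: $576$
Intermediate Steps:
$C{\left(Z,w \right)} = 12$ ($C{\left(Z,w \right)} = \left(-1\right) 6 \frac{6}{-3} = - 6 \cdot 6 \left(- \frac{1}{3}\right) = \left(-6\right) \left(-2\right) = 12$)
$\left(C{\left(12,2 \right)} + \left(71 - 19\right)\right) 9 = \left(12 + \left(71 - 19\right)\right) 9 = \left(12 + 52\right) 9 = 64 \cdot 9 = 576$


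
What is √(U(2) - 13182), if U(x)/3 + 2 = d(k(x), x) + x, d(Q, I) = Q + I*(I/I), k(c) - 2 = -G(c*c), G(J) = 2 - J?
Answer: 2*I*√3291 ≈ 114.73*I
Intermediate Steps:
k(c) = c² (k(c) = 2 - (2 - c*c) = 2 - (2 - c²) = 2 + (-2 + c²) = c²)
d(Q, I) = I + Q (d(Q, I) = Q + I*1 = Q + I = I + Q)
U(x) = -6 + 3*x² + 6*x (U(x) = -6 + 3*((x + x²) + x) = -6 + 3*(x² + 2*x) = -6 + (3*x² + 6*x) = -6 + 3*x² + 6*x)
√(U(2) - 13182) = √((-6 + 3*2² + 6*2) - 13182) = √((-6 + 3*4 + 12) - 13182) = √((-6 + 12 + 12) - 13182) = √(18 - 13182) = √(-13164) = 2*I*√3291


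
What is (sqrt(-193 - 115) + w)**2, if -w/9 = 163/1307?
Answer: (1467 - 2614*I*sqrt(77))**2/1708249 ≈ -306.74 - 39.397*I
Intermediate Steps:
w = -1467/1307 ≈ -1.1224
(sqrt(-193 - 115) + w)**2 = (sqrt(-193 - 115) - 1467/1307)**2 = (sqrt(-308) - 1467/1307)**2 = (2*I*sqrt(77) - 1467/1307)**2 = (-1467/1307 + 2*I*sqrt(77))**2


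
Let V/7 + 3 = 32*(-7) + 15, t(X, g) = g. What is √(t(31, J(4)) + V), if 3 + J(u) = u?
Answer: I*√1483 ≈ 38.51*I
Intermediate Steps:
J(u) = -3 + u
V = -1484 (V = -21 + 7*(32*(-7) + 15) = -21 + 7*(-224 + 15) = -21 + 7*(-209) = -21 - 1463 = -1484)
√(t(31, J(4)) + V) = √((-3 + 4) - 1484) = √(1 - 1484) = √(-1483) = I*√1483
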